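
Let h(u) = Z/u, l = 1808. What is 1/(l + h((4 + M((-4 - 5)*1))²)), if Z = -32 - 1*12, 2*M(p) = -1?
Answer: 49/88416 ≈ 0.00055420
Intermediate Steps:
M(p) = -½ (M(p) = (½)*(-1) = -½)
Z = -44 (Z = -32 - 12 = -44)
h(u) = -44/u
1/(l + h((4 + M((-4 - 5)*1))²)) = 1/(1808 - 44/(4 - ½)²) = 1/(1808 - 44/((7/2)²)) = 1/(1808 - 44/49/4) = 1/(1808 - 44*4/49) = 1/(1808 - 176/49) = 1/(88416/49) = 49/88416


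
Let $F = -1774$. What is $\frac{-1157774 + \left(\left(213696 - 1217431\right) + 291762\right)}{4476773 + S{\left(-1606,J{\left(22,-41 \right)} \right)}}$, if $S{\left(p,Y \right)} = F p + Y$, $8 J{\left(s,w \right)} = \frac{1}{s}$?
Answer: $- \frac{329075472}{1289343793} \approx -0.25523$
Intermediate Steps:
$J{\left(s,w \right)} = \frac{1}{8 s}$
$S{\left(p,Y \right)} = Y - 1774 p$ ($S{\left(p,Y \right)} = - 1774 p + Y = Y - 1774 p$)
$\frac{-1157774 + \left(\left(213696 - 1217431\right) + 291762\right)}{4476773 + S{\left(-1606,J{\left(22,-41 \right)} \right)}} = \frac{-1157774 + \left(\left(213696 - 1217431\right) + 291762\right)}{4476773 + \left(\frac{1}{8 \cdot 22} - -2849044\right)} = \frac{-1157774 + \left(-1003735 + 291762\right)}{4476773 + \left(\frac{1}{8} \cdot \frac{1}{22} + 2849044\right)} = \frac{-1157774 - 711973}{4476773 + \left(\frac{1}{176} + 2849044\right)} = - \frac{1869747}{4476773 + \frac{501431745}{176}} = - \frac{1869747}{\frac{1289343793}{176}} = \left(-1869747\right) \frac{176}{1289343793} = - \frac{329075472}{1289343793}$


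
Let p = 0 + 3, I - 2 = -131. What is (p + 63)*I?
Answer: -8514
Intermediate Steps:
I = -129 (I = 2 - 131 = -129)
p = 3
(p + 63)*I = (3 + 63)*(-129) = 66*(-129) = -8514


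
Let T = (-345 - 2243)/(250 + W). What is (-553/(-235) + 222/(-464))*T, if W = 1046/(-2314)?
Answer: -76513008169/3935349010 ≈ -19.443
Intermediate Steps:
W = -523/1157 (W = 1046*(-1/2314) = -523/1157 ≈ -0.45203)
T = -2994316/288727 (T = (-345 - 2243)/(250 - 523/1157) = -2588/288727/1157 = -2588*1157/288727 = -2994316/288727 ≈ -10.371)
(-553/(-235) + 222/(-464))*T = (-553/(-235) + 222/(-464))*(-2994316/288727) = (-553*(-1/235) + 222*(-1/464))*(-2994316/288727) = (553/235 - 111/232)*(-2994316/288727) = (102211/54520)*(-2994316/288727) = -76513008169/3935349010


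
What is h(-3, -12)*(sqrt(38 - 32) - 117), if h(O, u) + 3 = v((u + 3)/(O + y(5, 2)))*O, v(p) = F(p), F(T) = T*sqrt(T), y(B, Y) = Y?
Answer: 9828 - 84*sqrt(6) ≈ 9622.3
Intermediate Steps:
F(T) = T**(3/2)
v(p) = p**(3/2)
h(O, u) = -3 + O*((3 + u)/(2 + O))**(3/2) (h(O, u) = -3 + ((u + 3)/(O + 2))**(3/2)*O = -3 + ((3 + u)/(2 + O))**(3/2)*O = -3 + O*((3 + u)/(2 + O))**(3/2))
h(-3, -12)*(sqrt(38 - 32) - 117) = (-3 - 3*27*(-1/(2 - 3))**(3/2))*(sqrt(38 - 32) - 117) = (-3 - 3*27*(-1/(-1))**(3/2))*(sqrt(6) - 117) = (-3 - 3*9**(3/2))*(-117 + sqrt(6)) = (-3 - 3*27)*(-117 + sqrt(6)) = (-3 - 81)*(-117 + sqrt(6)) = -84*(-117 + sqrt(6)) = 9828 - 84*sqrt(6)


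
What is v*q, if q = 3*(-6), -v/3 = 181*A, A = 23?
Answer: 224802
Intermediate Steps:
v = -12489 (v = -543*23 = -3*4163 = -12489)
q = -18
v*q = -12489*(-18) = 224802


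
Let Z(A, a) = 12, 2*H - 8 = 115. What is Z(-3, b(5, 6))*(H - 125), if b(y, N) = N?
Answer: -762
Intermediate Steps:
H = 123/2 (H = 4 + (1/2)*115 = 4 + 115/2 = 123/2 ≈ 61.500)
Z(-3, b(5, 6))*(H - 125) = 12*(123/2 - 125) = 12*(-127/2) = -762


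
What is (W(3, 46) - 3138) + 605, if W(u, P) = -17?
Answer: -2550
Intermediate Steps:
(W(3, 46) - 3138) + 605 = (-17 - 3138) + 605 = -3155 + 605 = -2550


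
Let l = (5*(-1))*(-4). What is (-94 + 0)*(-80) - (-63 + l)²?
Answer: 5671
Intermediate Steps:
l = 20 (l = -5*(-4) = 20)
(-94 + 0)*(-80) - (-63 + l)² = (-94 + 0)*(-80) - (-63 + 20)² = -94*(-80) - 1*(-43)² = 7520 - 1*1849 = 7520 - 1849 = 5671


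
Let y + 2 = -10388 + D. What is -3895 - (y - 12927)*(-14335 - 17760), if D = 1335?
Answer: -705516185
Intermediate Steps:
y = -9055 (y = -2 + (-10388 + 1335) = -2 - 9053 = -9055)
-3895 - (y - 12927)*(-14335 - 17760) = -3895 - (-9055 - 12927)*(-14335 - 17760) = -3895 - (-21982)*(-32095) = -3895 - 1*705512290 = -3895 - 705512290 = -705516185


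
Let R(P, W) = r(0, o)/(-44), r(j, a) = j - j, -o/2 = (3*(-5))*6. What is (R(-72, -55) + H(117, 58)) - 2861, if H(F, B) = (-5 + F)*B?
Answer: 3635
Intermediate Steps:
H(F, B) = B*(-5 + F)
o = 180 (o = -2*3*(-5)*6 = -(-30)*6 = -2*(-90) = 180)
r(j, a) = 0
R(P, W) = 0 (R(P, W) = 0/(-44) = 0*(-1/44) = 0)
(R(-72, -55) + H(117, 58)) - 2861 = (0 + 58*(-5 + 117)) - 2861 = (0 + 58*112) - 2861 = (0 + 6496) - 2861 = 6496 - 2861 = 3635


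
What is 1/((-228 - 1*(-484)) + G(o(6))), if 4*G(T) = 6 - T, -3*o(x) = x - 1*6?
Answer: 2/515 ≈ 0.0038835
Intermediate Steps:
o(x) = 2 - x/3 (o(x) = -(x - 1*6)/3 = -(x - 6)/3 = -(-6 + x)/3 = 2 - x/3)
G(T) = 3/2 - T/4 (G(T) = (6 - T)/4 = 3/2 - T/4)
1/((-228 - 1*(-484)) + G(o(6))) = 1/((-228 - 1*(-484)) + (3/2 - (2 - 1/3*6)/4)) = 1/((-228 + 484) + (3/2 - (2 - 2)/4)) = 1/(256 + (3/2 - 1/4*0)) = 1/(256 + (3/2 + 0)) = 1/(256 + 3/2) = 1/(515/2) = 2/515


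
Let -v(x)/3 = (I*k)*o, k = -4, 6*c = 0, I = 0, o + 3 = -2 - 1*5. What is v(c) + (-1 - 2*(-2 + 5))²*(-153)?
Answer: -7497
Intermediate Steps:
o = -10 (o = -3 + (-2 - 1*5) = -3 + (-2 - 5) = -3 - 7 = -10)
c = 0 (c = (⅙)*0 = 0)
v(x) = 0 (v(x) = -3*0*(-4)*(-10) = -0*(-10) = -3*0 = 0)
v(c) + (-1 - 2*(-2 + 5))²*(-153) = 0 + (-1 - 2*(-2 + 5))²*(-153) = 0 + (-1 - 2*3)²*(-153) = 0 + (-1 - 6)²*(-153) = 0 + (-7)²*(-153) = 0 + 49*(-153) = 0 - 7497 = -7497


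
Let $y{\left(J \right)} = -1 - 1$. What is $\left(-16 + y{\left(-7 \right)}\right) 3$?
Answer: $-54$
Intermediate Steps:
$y{\left(J \right)} = -2$
$\left(-16 + y{\left(-7 \right)}\right) 3 = \left(-16 - 2\right) 3 = \left(-18\right) 3 = -54$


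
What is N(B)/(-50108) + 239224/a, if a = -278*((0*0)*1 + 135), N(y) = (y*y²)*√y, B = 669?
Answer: -119612/18765 - 299418309*√669/50108 ≈ -1.5456e+5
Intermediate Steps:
N(y) = y^(7/2) (N(y) = y³*√y = y^(7/2))
a = -37530 (a = -278*(0*1 + 135) = -278*(0 + 135) = -278*135 = -37530)
N(B)/(-50108) + 239224/a = 669^(7/2)/(-50108) + 239224/(-37530) = (299418309*√669)*(-1/50108) + 239224*(-1/37530) = -299418309*√669/50108 - 119612/18765 = -119612/18765 - 299418309*√669/50108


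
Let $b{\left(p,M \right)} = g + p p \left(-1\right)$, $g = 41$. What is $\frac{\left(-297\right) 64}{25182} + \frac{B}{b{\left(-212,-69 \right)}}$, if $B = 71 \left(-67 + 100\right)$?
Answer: $- \frac{50695425}{62819297} \approx -0.807$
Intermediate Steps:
$B = 2343$ ($B = 71 \cdot 33 = 2343$)
$b{\left(p,M \right)} = 41 - p^{2}$ ($b{\left(p,M \right)} = 41 + p p \left(-1\right) = 41 + p^{2} \left(-1\right) = 41 - p^{2}$)
$\frac{\left(-297\right) 64}{25182} + \frac{B}{b{\left(-212,-69 \right)}} = \frac{\left(-297\right) 64}{25182} + \frac{2343}{41 - \left(-212\right)^{2}} = \left(-19008\right) \frac{1}{25182} + \frac{2343}{41 - 44944} = - \frac{1056}{1399} + \frac{2343}{41 - 44944} = - \frac{1056}{1399} + \frac{2343}{-44903} = - \frac{1056}{1399} + 2343 \left(- \frac{1}{44903}\right) = - \frac{1056}{1399} - \frac{2343}{44903} = - \frac{50695425}{62819297}$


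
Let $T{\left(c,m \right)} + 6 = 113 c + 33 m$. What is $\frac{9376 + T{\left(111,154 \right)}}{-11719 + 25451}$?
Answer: $\frac{26995}{13732} \approx 1.9658$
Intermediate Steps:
$T{\left(c,m \right)} = -6 + 33 m + 113 c$ ($T{\left(c,m \right)} = -6 + \left(113 c + 33 m\right) = -6 + \left(33 m + 113 c\right) = -6 + 33 m + 113 c$)
$\frac{9376 + T{\left(111,154 \right)}}{-11719 + 25451} = \frac{9376 + \left(-6 + 33 \cdot 154 + 113 \cdot 111\right)}{-11719 + 25451} = \frac{9376 + \left(-6 + 5082 + 12543\right)}{13732} = \left(9376 + 17619\right) \frac{1}{13732} = 26995 \cdot \frac{1}{13732} = \frac{26995}{13732}$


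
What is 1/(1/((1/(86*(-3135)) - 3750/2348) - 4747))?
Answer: -375759029626/79130535 ≈ -4748.6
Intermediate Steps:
1/(1/((1/(86*(-3135)) - 3750/2348) - 4747)) = 1/(1/(((1/86)*(-1/3135) - 3750*1/2348) - 4747)) = 1/(1/((-1/269610 - 1875/1174) - 4747)) = 1/(1/(-126379981/79130535 - 4747)) = 1/(1/(-375759029626/79130535)) = 1/(-79130535/375759029626) = -375759029626/79130535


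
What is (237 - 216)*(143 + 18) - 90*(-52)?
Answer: 8061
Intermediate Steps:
(237 - 216)*(143 + 18) - 90*(-52) = 21*161 + 4680 = 3381 + 4680 = 8061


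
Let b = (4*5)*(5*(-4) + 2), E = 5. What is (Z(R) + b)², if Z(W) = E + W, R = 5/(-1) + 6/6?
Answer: 128881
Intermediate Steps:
R = -4 (R = 5*(-1) + 6*(⅙) = -5 + 1 = -4)
Z(W) = 5 + W
b = -360 (b = 20*(-20 + 2) = 20*(-18) = -360)
(Z(R) + b)² = ((5 - 4) - 360)² = (1 - 360)² = (-359)² = 128881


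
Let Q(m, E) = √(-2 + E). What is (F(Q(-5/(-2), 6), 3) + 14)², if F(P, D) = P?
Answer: 256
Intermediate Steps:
(F(Q(-5/(-2), 6), 3) + 14)² = (√(-2 + 6) + 14)² = (√4 + 14)² = (2 + 14)² = 16² = 256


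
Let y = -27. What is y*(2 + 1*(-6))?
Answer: 108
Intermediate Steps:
y*(2 + 1*(-6)) = -27*(2 + 1*(-6)) = -27*(2 - 6) = -27*(-4) = 108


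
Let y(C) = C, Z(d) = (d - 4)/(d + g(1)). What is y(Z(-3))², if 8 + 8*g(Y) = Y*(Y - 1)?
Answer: 49/16 ≈ 3.0625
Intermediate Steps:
g(Y) = -1 + Y*(-1 + Y)/8 (g(Y) = -1 + (Y*(Y - 1))/8 = -1 + (Y*(-1 + Y))/8 = -1 + Y*(-1 + Y)/8)
Z(d) = (-4 + d)/(-1 + d) (Z(d) = (d - 4)/(d + (-1 - ⅛*1 + (⅛)*1²)) = (-4 + d)/(d + (-1 - ⅛ + (⅛)*1)) = (-4 + d)/(d + (-1 - ⅛ + ⅛)) = (-4 + d)/(d - 1) = (-4 + d)/(-1 + d))
y(Z(-3))² = ((-4 - 3)/(-1 - 3))² = (-7/(-4))² = (-¼*(-7))² = (7/4)² = 49/16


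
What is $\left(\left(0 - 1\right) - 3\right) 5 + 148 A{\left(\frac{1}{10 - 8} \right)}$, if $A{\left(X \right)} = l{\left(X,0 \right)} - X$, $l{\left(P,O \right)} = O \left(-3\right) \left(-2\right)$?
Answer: $-94$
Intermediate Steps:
$l{\left(P,O \right)} = 6 O$ ($l{\left(P,O \right)} = - 3 O \left(-2\right) = 6 O$)
$A{\left(X \right)} = - X$ ($A{\left(X \right)} = 6 \cdot 0 - X = 0 - X = - X$)
$\left(\left(0 - 1\right) - 3\right) 5 + 148 A{\left(\frac{1}{10 - 8} \right)} = \left(\left(0 - 1\right) - 3\right) 5 + 148 \left(- \frac{1}{10 - 8}\right) = \left(-1 - 3\right) 5 + 148 \left(- \frac{1}{2}\right) = \left(-4\right) 5 + 148 \left(\left(-1\right) \frac{1}{2}\right) = -20 + 148 \left(- \frac{1}{2}\right) = -20 - 74 = -94$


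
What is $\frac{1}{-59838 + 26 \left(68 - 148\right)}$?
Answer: $- \frac{1}{61918} \approx -1.615 \cdot 10^{-5}$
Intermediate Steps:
$\frac{1}{-59838 + 26 \left(68 - 148\right)} = \frac{1}{-59838 + 26 \left(-80\right)} = \frac{1}{-59838 - 2080} = \frac{1}{-61918} = - \frac{1}{61918}$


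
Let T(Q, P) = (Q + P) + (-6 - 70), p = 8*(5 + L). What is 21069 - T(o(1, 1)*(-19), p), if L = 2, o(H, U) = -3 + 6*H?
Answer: 21146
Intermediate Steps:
p = 56 (p = 8*(5 + 2) = 8*7 = 56)
T(Q, P) = -76 + P + Q (T(Q, P) = (P + Q) - 76 = -76 + P + Q)
21069 - T(o(1, 1)*(-19), p) = 21069 - (-76 + 56 + (-3 + 6*1)*(-19)) = 21069 - (-76 + 56 + (-3 + 6)*(-19)) = 21069 - (-76 + 56 + 3*(-19)) = 21069 - (-76 + 56 - 57) = 21069 - 1*(-77) = 21069 + 77 = 21146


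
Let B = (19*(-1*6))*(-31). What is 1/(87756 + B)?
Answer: 1/91290 ≈ 1.0954e-5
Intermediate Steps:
B = 3534 (B = (19*(-6))*(-31) = -114*(-31) = 3534)
1/(87756 + B) = 1/(87756 + 3534) = 1/91290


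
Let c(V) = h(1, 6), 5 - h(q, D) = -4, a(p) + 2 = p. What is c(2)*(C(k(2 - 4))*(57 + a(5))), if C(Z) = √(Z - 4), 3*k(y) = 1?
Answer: 180*I*√33 ≈ 1034.0*I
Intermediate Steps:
k(y) = ⅓ (k(y) = (⅓)*1 = ⅓)
a(p) = -2 + p
h(q, D) = 9 (h(q, D) = 5 - 1*(-4) = 5 + 4 = 9)
c(V) = 9
C(Z) = √(-4 + Z)
c(2)*(C(k(2 - 4))*(57 + a(5))) = 9*(√(-4 + ⅓)*(57 + (-2 + 5))) = 9*(√(-11/3)*(57 + 3)) = 9*((I*√33/3)*60) = 9*(20*I*√33) = 180*I*√33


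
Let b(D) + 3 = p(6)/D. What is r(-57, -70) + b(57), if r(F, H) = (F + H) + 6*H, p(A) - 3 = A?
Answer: -10447/19 ≈ -549.84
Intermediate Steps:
p(A) = 3 + A
r(F, H) = F + 7*H
b(D) = -3 + 9/D (b(D) = -3 + (3 + 6)/D = -3 + 9/D)
r(-57, -70) + b(57) = (-57 + 7*(-70)) + (-3 + 9/57) = (-57 - 490) + (-3 + 9*(1/57)) = -547 + (-3 + 3/19) = -547 - 54/19 = -10447/19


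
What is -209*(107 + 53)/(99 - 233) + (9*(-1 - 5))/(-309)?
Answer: 1723366/6901 ≈ 249.73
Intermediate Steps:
-209*(107 + 53)/(99 - 233) + (9*(-1 - 5))/(-309) = -209/((-134/160)) + (9*(-6))*(-1/309) = -209/((-134*1/160)) - 54*(-1/309) = -209/(-67/80) + 18/103 = -209*(-80/67) + 18/103 = 16720/67 + 18/103 = 1723366/6901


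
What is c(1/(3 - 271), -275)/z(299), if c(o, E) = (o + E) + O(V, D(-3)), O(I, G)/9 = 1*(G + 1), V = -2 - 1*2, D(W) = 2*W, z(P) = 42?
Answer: -28587/3752 ≈ -7.6191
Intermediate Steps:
V = -4 (V = -2 - 2 = -4)
O(I, G) = 9 + 9*G (O(I, G) = 9*(1*(G + 1)) = 9*(1*(1 + G)) = 9*(1 + G) = 9 + 9*G)
c(o, E) = -45 + E + o (c(o, E) = (o + E) + (9 + 9*(2*(-3))) = (E + o) + (9 + 9*(-6)) = (E + o) + (9 - 54) = (E + o) - 45 = -45 + E + o)
c(1/(3 - 271), -275)/z(299) = (-45 - 275 + 1/(3 - 271))/42 = (-45 - 275 + 1/(-268))*(1/42) = (-45 - 275 - 1/268)*(1/42) = -85761/268*1/42 = -28587/3752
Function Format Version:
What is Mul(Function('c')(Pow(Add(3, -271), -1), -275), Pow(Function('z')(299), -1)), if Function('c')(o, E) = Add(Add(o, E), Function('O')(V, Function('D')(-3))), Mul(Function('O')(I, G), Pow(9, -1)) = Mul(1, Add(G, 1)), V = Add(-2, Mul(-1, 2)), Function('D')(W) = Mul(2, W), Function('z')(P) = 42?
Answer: Rational(-28587, 3752) ≈ -7.6191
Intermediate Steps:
V = -4 (V = Add(-2, -2) = -4)
Function('O')(I, G) = Add(9, Mul(9, G)) (Function('O')(I, G) = Mul(9, Mul(1, Add(G, 1))) = Mul(9, Mul(1, Add(1, G))) = Mul(9, Add(1, G)) = Add(9, Mul(9, G)))
Function('c')(o, E) = Add(-45, E, o) (Function('c')(o, E) = Add(Add(o, E), Add(9, Mul(9, Mul(2, -3)))) = Add(Add(E, o), Add(9, Mul(9, -6))) = Add(Add(E, o), Add(9, -54)) = Add(Add(E, o), -45) = Add(-45, E, o))
Mul(Function('c')(Pow(Add(3, -271), -1), -275), Pow(Function('z')(299), -1)) = Mul(Add(-45, -275, Pow(Add(3, -271), -1)), Pow(42, -1)) = Mul(Add(-45, -275, Pow(-268, -1)), Rational(1, 42)) = Mul(Add(-45, -275, Rational(-1, 268)), Rational(1, 42)) = Mul(Rational(-85761, 268), Rational(1, 42)) = Rational(-28587, 3752)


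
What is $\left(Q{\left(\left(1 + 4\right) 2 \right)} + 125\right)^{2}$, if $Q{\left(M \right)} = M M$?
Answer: $50625$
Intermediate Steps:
$Q{\left(M \right)} = M^{2}$
$\left(Q{\left(\left(1 + 4\right) 2 \right)} + 125\right)^{2} = \left(\left(\left(1 + 4\right) 2\right)^{2} + 125\right)^{2} = \left(\left(5 \cdot 2\right)^{2} + 125\right)^{2} = \left(10^{2} + 125\right)^{2} = \left(100 + 125\right)^{2} = 225^{2} = 50625$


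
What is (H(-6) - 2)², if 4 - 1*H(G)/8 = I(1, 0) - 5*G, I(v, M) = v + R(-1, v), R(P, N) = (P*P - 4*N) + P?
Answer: 34596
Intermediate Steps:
R(P, N) = P + P² - 4*N (R(P, N) = (P² - 4*N) + P = P + P² - 4*N)
I(v, M) = -3*v (I(v, M) = v + (-1 + (-1)² - 4*v) = v + (-1 + 1 - 4*v) = v - 4*v = -3*v)
H(G) = 56 + 40*G (H(G) = 32 - 8*(-3*1 - 5*G) = 32 - 8*(-3 - 5*G) = 32 + (24 + 40*G) = 56 + 40*G)
(H(-6) - 2)² = ((56 + 40*(-6)) - 2)² = ((56 - 240) - 2)² = (-184 - 2)² = (-186)² = 34596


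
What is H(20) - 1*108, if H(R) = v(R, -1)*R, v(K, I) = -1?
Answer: -128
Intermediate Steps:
H(R) = -R
H(20) - 1*108 = -1*20 - 1*108 = -20 - 108 = -128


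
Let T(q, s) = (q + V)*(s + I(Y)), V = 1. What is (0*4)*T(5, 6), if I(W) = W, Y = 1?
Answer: 0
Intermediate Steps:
T(q, s) = (1 + q)*(1 + s) (T(q, s) = (q + 1)*(s + 1) = (1 + q)*(1 + s))
(0*4)*T(5, 6) = (0*4)*(1 + 5 + 6 + 5*6) = 0*(1 + 5 + 6 + 30) = 0*42 = 0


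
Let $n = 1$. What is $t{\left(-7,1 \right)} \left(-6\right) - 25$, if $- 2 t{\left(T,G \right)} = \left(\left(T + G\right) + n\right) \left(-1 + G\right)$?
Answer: $-25$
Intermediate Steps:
$t{\left(T,G \right)} = - \frac{\left(-1 + G\right) \left(1 + G + T\right)}{2}$ ($t{\left(T,G \right)} = - \frac{\left(\left(T + G\right) + 1\right) \left(-1 + G\right)}{2} = - \frac{\left(\left(G + T\right) + 1\right) \left(-1 + G\right)}{2} = - \frac{\left(1 + G + T\right) \left(-1 + G\right)}{2} = - \frac{\left(-1 + G\right) \left(1 + G + T\right)}{2}$)
$t{\left(-7,1 \right)} \left(-6\right) - 25 = \left(\frac{1}{2} + \frac{1}{2} \left(-7\right) - \frac{1^{2}}{2} - \frac{1}{2} \left(-7\right)\right) \left(-6\right) - 25 = \left(\frac{1}{2} - \frac{7}{2} - \frac{1}{2} + \frac{7}{2}\right) \left(-6\right) - 25 = 0 \left(-6\right) - 25 = 0 - 25 = -25$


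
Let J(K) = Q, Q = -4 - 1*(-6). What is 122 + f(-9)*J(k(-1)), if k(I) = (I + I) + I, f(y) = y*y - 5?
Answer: 274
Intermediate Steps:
Q = 2 (Q = -4 + 6 = 2)
f(y) = -5 + y² (f(y) = y² - 5 = -5 + y²)
k(I) = 3*I (k(I) = 2*I + I = 3*I)
J(K) = 2
122 + f(-9)*J(k(-1)) = 122 + (-5 + (-9)²)*2 = 122 + (-5 + 81)*2 = 122 + 76*2 = 122 + 152 = 274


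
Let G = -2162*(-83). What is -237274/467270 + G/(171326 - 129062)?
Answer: 18455396021/4937174820 ≈ 3.7380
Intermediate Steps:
G = 179446
-237274/467270 + G/(171326 - 129062) = -237274/467270 + 179446/(171326 - 129062) = -237274*1/467270 + 179446/42264 = -118637/233635 + 179446*(1/42264) = -118637/233635 + 89723/21132 = 18455396021/4937174820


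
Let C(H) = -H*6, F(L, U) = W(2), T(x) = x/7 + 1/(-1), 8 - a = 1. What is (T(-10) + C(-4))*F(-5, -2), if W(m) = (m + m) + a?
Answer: 1661/7 ≈ 237.29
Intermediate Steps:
a = 7 (a = 8 - 1*1 = 8 - 1 = 7)
T(x) = -1 + x/7 (T(x) = x*(⅐) + 1*(-1) = x/7 - 1 = -1 + x/7)
W(m) = 7 + 2*m (W(m) = (m + m) + 7 = 2*m + 7 = 7 + 2*m)
F(L, U) = 11 (F(L, U) = 7 + 2*2 = 7 + 4 = 11)
C(H) = -6*H
(T(-10) + C(-4))*F(-5, -2) = ((-1 + (⅐)*(-10)) - 6*(-4))*11 = ((-1 - 10/7) + 24)*11 = (-17/7 + 24)*11 = (151/7)*11 = 1661/7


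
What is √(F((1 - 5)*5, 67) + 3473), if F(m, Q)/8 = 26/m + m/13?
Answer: √14577485/65 ≈ 58.739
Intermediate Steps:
F(m, Q) = 208/m + 8*m/13 (F(m, Q) = 8*(26/m + m/13) = 208/m + 8*m/13)
√(F((1 - 5)*5, 67) + 3473) = √((208/(((1 - 5)*5)) + 8*((1 - 5)*5)/13) + 3473) = √((208/((-4*5)) + 8*(-4*5)/13) + 3473) = √((208/(-20) + (8/13)*(-20)) + 3473) = √((208*(-1/20) - 160/13) + 3473) = √((-52/5 - 160/13) + 3473) = √(-1476/65 + 3473) = √(224269/65) = √14577485/65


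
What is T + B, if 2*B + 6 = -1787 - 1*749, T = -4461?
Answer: -5732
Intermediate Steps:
B = -1271 (B = -3 + (-1787 - 1*749)/2 = -3 + (-1787 - 749)/2 = -3 + (1/2)*(-2536) = -3 - 1268 = -1271)
T + B = -4461 - 1271 = -5732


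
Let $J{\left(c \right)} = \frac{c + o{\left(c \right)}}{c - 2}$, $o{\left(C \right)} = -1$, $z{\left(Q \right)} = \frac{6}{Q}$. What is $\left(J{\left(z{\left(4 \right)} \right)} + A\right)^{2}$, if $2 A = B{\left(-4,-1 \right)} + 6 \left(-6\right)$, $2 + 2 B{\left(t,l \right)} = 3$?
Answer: $\frac{5625}{16} \approx 351.56$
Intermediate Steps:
$B{\left(t,l \right)} = \frac{1}{2}$ ($B{\left(t,l \right)} = -1 + \frac{1}{2} \cdot 3 = -1 + \frac{3}{2} = \frac{1}{2}$)
$J{\left(c \right)} = \frac{-1 + c}{-2 + c}$ ($J{\left(c \right)} = \frac{c - 1}{c - 2} = \frac{-1 + c}{-2 + c}$)
$A = - \frac{71}{4}$ ($A = \frac{\frac{1}{2} + 6 \left(-6\right)}{2} = \frac{\frac{1}{2} - 36}{2} = \frac{1}{2} \left(- \frac{71}{2}\right) = - \frac{71}{4} \approx -17.75$)
$\left(J{\left(z{\left(4 \right)} \right)} + A\right)^{2} = \left(\frac{-1 + \frac{6}{4}}{-2 + \frac{6}{4}} - \frac{71}{4}\right)^{2} = \left(\frac{-1 + 6 \cdot \frac{1}{4}}{-2 + 6 \cdot \frac{1}{4}} - \frac{71}{4}\right)^{2} = \left(\frac{-1 + \frac{3}{2}}{-2 + \frac{3}{2}} - \frac{71}{4}\right)^{2} = \left(\frac{1}{- \frac{1}{2}} \cdot \frac{1}{2} - \frac{71}{4}\right)^{2} = \left(\left(-2\right) \frac{1}{2} - \frac{71}{4}\right)^{2} = \left(-1 - \frac{71}{4}\right)^{2} = \left(- \frac{75}{4}\right)^{2} = \frac{5625}{16}$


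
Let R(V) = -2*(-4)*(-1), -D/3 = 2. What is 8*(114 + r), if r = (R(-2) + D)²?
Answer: 2480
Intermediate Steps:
D = -6 (D = -3*2 = -6)
R(V) = -8 (R(V) = 8*(-1) = -8)
r = 196 (r = (-8 - 6)² = (-14)² = 196)
8*(114 + r) = 8*(114 + 196) = 8*310 = 2480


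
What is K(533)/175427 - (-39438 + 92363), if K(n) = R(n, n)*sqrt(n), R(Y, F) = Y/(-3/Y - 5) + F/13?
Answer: -52925 - 174701*sqrt(533)/468039236 ≈ -52925.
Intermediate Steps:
R(Y, F) = F/13 + Y/(-5 - 3/Y) (R(Y, F) = Y/(-3/Y - 5) + F*(1/13) = Y/(-5 - 3/Y) + F/13 = F/13 + Y/(-5 - 3/Y))
K(n) = sqrt(n)*(-8*n**2 + 3*n)/(13*(3 + 5*n)) (K(n) = ((-13*n**2 + 3*n + 5*n*n)/(13*(3 + 5*n)))*sqrt(n) = ((-13*n**2 + 3*n + 5*n**2)/(13*(3 + 5*n)))*sqrt(n) = ((-8*n**2 + 3*n)/(13*(3 + 5*n)))*sqrt(n) = sqrt(n)*(-8*n**2 + 3*n)/(13*(3 + 5*n)))
K(533)/175427 - (-39438 + 92363) = (533**(3/2)*(3 - 8*533)/(13*(3 + 5*533)))/175427 - (-39438 + 92363) = ((533*sqrt(533))*(3 - 4264)/(13*(3 + 2665)))*(1/175427) - 1*52925 = ((1/13)*(533*sqrt(533))*(-4261)/2668)*(1/175427) - 52925 = ((1/13)*(533*sqrt(533))*(1/2668)*(-4261))*(1/175427) - 52925 = -174701*sqrt(533)/2668*(1/175427) - 52925 = -174701*sqrt(533)/468039236 - 52925 = -52925 - 174701*sqrt(533)/468039236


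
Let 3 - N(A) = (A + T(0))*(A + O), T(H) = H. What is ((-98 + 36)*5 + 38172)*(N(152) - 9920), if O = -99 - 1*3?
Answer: -663228654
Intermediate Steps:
O = -102 (O = -99 - 3 = -102)
N(A) = 3 - A*(-102 + A) (N(A) = 3 - (A + 0)*(A - 102) = 3 - A*(-102 + A))
((-98 + 36)*5 + 38172)*(N(152) - 9920) = ((-98 + 36)*5 + 38172)*((3 - 1*152² + 102*152) - 9920) = (-62*5 + 38172)*((3 - 1*23104 + 15504) - 9920) = (-310 + 38172)*((3 - 23104 + 15504) - 9920) = 37862*(-7597 - 9920) = 37862*(-17517) = -663228654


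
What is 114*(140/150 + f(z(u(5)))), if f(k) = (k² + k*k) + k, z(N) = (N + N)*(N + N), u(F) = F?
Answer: 11457532/5 ≈ 2.2915e+6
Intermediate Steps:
z(N) = 4*N² (z(N) = (2*N)*(2*N) = 4*N²)
f(k) = k + 2*k² (f(k) = (k² + k²) + k = 2*k² + k = k + 2*k²)
114*(140/150 + f(z(u(5)))) = 114*(140/150 + (4*5²)*(1 + 2*(4*5²))) = 114*(140*(1/150) + (4*25)*(1 + 2*(4*25))) = 114*(14/15 + 100*(1 + 2*100)) = 114*(14/15 + 100*(1 + 200)) = 114*(14/15 + 100*201) = 114*(14/15 + 20100) = 114*(301514/15) = 11457532/5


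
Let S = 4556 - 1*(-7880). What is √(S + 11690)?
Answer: √24126 ≈ 155.33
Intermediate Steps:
S = 12436 (S = 4556 + 7880 = 12436)
√(S + 11690) = √(12436 + 11690) = √24126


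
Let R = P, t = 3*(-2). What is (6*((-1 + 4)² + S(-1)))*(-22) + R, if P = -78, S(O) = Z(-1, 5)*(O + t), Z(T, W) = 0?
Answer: -1266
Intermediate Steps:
t = -6
S(O) = 0 (S(O) = 0*(O - 6) = 0*(-6 + O) = 0)
R = -78
(6*((-1 + 4)² + S(-1)))*(-22) + R = (6*((-1 + 4)² + 0))*(-22) - 78 = (6*(3² + 0))*(-22) - 78 = (6*(9 + 0))*(-22) - 78 = (6*9)*(-22) - 78 = 54*(-22) - 78 = -1188 - 78 = -1266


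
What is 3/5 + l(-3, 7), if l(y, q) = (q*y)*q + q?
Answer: -697/5 ≈ -139.40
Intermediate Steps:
l(y, q) = q + y*q² (l(y, q) = y*q² + q = q + y*q²)
3/5 + l(-3, 7) = 3/5 + 7*(1 + 7*(-3)) = 3*(⅕) + 7*(1 - 21) = ⅗ + 7*(-20) = ⅗ - 140 = -697/5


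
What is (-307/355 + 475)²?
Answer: 28330949124/126025 ≈ 2.2480e+5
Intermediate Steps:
(-307/355 + 475)² = (168318/355)² = 28330949124/126025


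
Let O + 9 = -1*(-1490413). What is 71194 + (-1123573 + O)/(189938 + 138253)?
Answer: 7788532295/109397 ≈ 71195.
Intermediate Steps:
O = 1490404 (O = -9 - 1*(-1490413) = -9 + 1490413 = 1490404)
71194 + (-1123573 + O)/(189938 + 138253) = 71194 + (-1123573 + 1490404)/(189938 + 138253) = 71194 + 366831/328191 = 71194 + 366831*(1/328191) = 71194 + 122277/109397 = 7788532295/109397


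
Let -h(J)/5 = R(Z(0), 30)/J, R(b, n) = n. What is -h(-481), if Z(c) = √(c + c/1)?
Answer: -150/481 ≈ -0.31185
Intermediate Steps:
Z(c) = √2*√c (Z(c) = √(c + c*1) = √(c + c) = √(2*c) = √2*√c)
h(J) = -150/J
-h(-481) = -(-150)/(-481) = -(-150)*(-1)/481 = -1*150/481 = -150/481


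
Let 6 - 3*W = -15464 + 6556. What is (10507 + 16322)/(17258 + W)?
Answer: 80487/60688 ≈ 1.3262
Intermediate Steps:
W = 8914/3 (W = 2 - (-15464 + 6556)/3 = 2 - ⅓*(-8908) = 2 + 8908/3 = 8914/3 ≈ 2971.3)
(10507 + 16322)/(17258 + W) = (10507 + 16322)/(17258 + 8914/3) = 26829/(60688/3) = 26829*(3/60688) = 80487/60688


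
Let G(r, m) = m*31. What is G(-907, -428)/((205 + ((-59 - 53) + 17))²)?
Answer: -3317/3025 ≈ -1.0965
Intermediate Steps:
G(r, m) = 31*m
G(-907, -428)/((205 + ((-59 - 53) + 17))²) = (31*(-428))/((205 + ((-59 - 53) + 17))²) = -13268/(205 + (-112 + 17))² = -13268/(205 - 95)² = -13268/(110²) = -13268/12100 = -13268*1/12100 = -3317/3025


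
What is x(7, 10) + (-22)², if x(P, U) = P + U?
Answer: 501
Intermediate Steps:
x(7, 10) + (-22)² = (7 + 10) + (-22)² = 17 + 484 = 501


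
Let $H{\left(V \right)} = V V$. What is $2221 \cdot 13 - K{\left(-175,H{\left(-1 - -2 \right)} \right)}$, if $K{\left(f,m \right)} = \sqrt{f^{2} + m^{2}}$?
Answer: $28873 - \sqrt{30626} \approx 28698.0$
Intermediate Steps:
$H{\left(V \right)} = V^{2}$
$2221 \cdot 13 - K{\left(-175,H{\left(-1 - -2 \right)} \right)} = 2221 \cdot 13 - \sqrt{\left(-175\right)^{2} + \left(\left(-1 - -2\right)^{2}\right)^{2}} = 28873 - \sqrt{30625 + \left(\left(-1 + 2\right)^{2}\right)^{2}} = 28873 - \sqrt{30625 + \left(1^{2}\right)^{2}} = 28873 - \sqrt{30625 + 1^{2}} = 28873 - \sqrt{30625 + 1} = 28873 - \sqrt{30626}$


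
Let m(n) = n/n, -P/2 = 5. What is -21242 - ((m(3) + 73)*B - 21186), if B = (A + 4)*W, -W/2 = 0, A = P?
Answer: -56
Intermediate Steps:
P = -10 (P = -2*5 = -10)
A = -10
m(n) = 1
W = 0 (W = -2*0 = 0)
B = 0 (B = (-10 + 4)*0 = -6*0 = 0)
-21242 - ((m(3) + 73)*B - 21186) = -21242 - ((1 + 73)*0 - 21186) = -21242 - (74*0 - 21186) = -21242 - (0 - 21186) = -21242 - 1*(-21186) = -21242 + 21186 = -56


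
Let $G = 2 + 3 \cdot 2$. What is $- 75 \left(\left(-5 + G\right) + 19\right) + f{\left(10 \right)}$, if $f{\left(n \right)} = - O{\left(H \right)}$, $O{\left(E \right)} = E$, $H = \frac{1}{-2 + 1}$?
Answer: $-1649$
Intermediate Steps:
$G = 8$ ($G = 2 + 6 = 8$)
$H = -1$ ($H = \frac{1}{-1} = -1$)
$f{\left(n \right)} = 1$ ($f{\left(n \right)} = \left(-1\right) \left(-1\right) = 1$)
$- 75 \left(\left(-5 + G\right) + 19\right) + f{\left(10 \right)} = - 75 \left(\left(-5 + 8\right) + 19\right) + 1 = - 75 \left(3 + 19\right) + 1 = \left(-75\right) 22 + 1 = -1650 + 1 = -1649$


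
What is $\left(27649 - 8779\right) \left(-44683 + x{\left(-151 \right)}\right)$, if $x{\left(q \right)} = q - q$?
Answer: $-843168210$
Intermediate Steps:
$x{\left(q \right)} = 0$
$\left(27649 - 8779\right) \left(-44683 + x{\left(-151 \right)}\right) = \left(27649 - 8779\right) \left(-44683 + 0\right) = 18870 \left(-44683\right) = -843168210$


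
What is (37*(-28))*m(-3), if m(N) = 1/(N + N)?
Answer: 518/3 ≈ 172.67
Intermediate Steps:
m(N) = 1/(2*N)
(37*(-28))*m(-3) = (37*(-28))*((½)/(-3)) = -518*(-1)/3 = -1036*(-⅙) = 518/3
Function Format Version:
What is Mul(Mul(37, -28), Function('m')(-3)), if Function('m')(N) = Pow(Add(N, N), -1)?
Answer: Rational(518, 3) ≈ 172.67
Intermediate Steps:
Function('m')(N) = Mul(Rational(1, 2), Pow(N, -1)) (Function('m')(N) = Pow(Mul(2, N), -1) = Mul(Rational(1, 2), Pow(N, -1)))
Mul(Mul(37, -28), Function('m')(-3)) = Mul(Mul(37, -28), Mul(Rational(1, 2), Pow(-3, -1))) = Mul(-1036, Mul(Rational(1, 2), Rational(-1, 3))) = Mul(-1036, Rational(-1, 6)) = Rational(518, 3)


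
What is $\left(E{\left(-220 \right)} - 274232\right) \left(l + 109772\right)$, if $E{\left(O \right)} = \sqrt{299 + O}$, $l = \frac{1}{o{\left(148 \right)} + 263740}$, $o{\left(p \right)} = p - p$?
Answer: $- \frac{1984840982250798}{65935} + \frac{28951267281 \sqrt{79}}{263740} \approx -3.0102 \cdot 10^{10}$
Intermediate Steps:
$o{\left(p \right)} = 0$
$l = \frac{1}{263740}$ ($l = \frac{1}{0 + 263740} = \frac{1}{263740} \approx 3.7916 \cdot 10^{-6}$)
$\left(E{\left(-220 \right)} - 274232\right) \left(l + 109772\right) = \left(\sqrt{299 - 220} - 274232\right) \left(\frac{1}{263740} + 109772\right) = \left(\sqrt{79} - 274232\right) \frac{28951267281}{263740} = \left(-274232 + \sqrt{79}\right) \frac{28951267281}{263740} = - \frac{1984840982250798}{65935} + \frac{28951267281 \sqrt{79}}{263740}$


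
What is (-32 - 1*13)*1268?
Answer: -57060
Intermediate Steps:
(-32 - 1*13)*1268 = (-32 - 13)*1268 = -45*1268 = -57060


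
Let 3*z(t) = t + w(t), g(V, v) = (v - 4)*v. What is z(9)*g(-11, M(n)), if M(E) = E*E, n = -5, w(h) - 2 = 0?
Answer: 1925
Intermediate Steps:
w(h) = 2 (w(h) = 2 + 0 = 2)
M(E) = E²
g(V, v) = v*(-4 + v) (g(V, v) = (-4 + v)*v = v*(-4 + v))
z(t) = ⅔ + t/3 (z(t) = (t + 2)/3 = (2 + t)/3 = ⅔ + t/3)
z(9)*g(-11, M(n)) = (⅔ + (⅓)*9)*((-5)²*(-4 + (-5)²)) = (⅔ + 3)*(25*(-4 + 25)) = 11*(25*21)/3 = (11/3)*525 = 1925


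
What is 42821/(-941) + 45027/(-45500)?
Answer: -1990725907/42815500 ≈ -46.495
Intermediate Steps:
42821/(-941) + 45027/(-45500) = 42821*(-1/941) + 45027*(-1/45500) = -42821/941 - 45027/45500 = -1990725907/42815500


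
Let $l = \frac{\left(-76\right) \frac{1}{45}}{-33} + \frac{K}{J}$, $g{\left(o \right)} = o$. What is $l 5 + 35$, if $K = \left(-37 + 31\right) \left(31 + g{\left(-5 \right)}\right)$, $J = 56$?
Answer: $\frac{88679}{4158} \approx 21.327$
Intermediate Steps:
$K = -156$ ($K = \left(-37 + 31\right) \left(31 - 5\right) = \left(-6\right) 26 = -156$)
$l = - \frac{56851}{20790}$ ($l = \frac{\left(-76\right) \frac{1}{45}}{-33} - \frac{156}{56} = \left(-76\right) \frac{1}{45} \left(- \frac{1}{33}\right) - \frac{39}{14} = \left(- \frac{76}{45}\right) \left(- \frac{1}{33}\right) - \frac{39}{14} = \frac{76}{1485} - \frac{39}{14} = - \frac{56851}{20790} \approx -2.7345$)
$l 5 + 35 = \left(- \frac{56851}{20790}\right) 5 + 35 = - \frac{56851}{4158} + 35 = \frac{88679}{4158}$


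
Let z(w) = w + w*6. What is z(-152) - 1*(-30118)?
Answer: 29054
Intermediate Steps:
z(w) = 7*w (z(w) = w + 6*w = 7*w)
z(-152) - 1*(-30118) = 7*(-152) - 1*(-30118) = -1064 + 30118 = 29054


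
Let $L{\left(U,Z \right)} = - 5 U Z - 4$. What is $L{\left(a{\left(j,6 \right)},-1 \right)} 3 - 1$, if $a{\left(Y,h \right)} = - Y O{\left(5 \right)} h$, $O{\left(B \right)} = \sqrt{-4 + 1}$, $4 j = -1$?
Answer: $-13 + \frac{45 i \sqrt{3}}{2} \approx -13.0 + 38.971 i$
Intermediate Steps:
$j = - \frac{1}{4}$ ($j = \frac{1}{4} \left(-1\right) = - \frac{1}{4} \approx -0.25$)
$O{\left(B \right)} = i \sqrt{3}$ ($O{\left(B \right)} = \sqrt{-3} = i \sqrt{3}$)
$a{\left(Y,h \right)} = - i Y h \sqrt{3}$ ($a{\left(Y,h \right)} = - Y i \sqrt{3} h = - i Y \sqrt{3} h = - i Y h \sqrt{3}$)
$L{\left(U,Z \right)} = -4 - 5 U Z$ ($L{\left(U,Z \right)} = - 5 U Z - 4 = -4 - 5 U Z$)
$L{\left(a{\left(j,6 \right)},-1 \right)} 3 - 1 = \left(-4 - 5 \left(\left(-1\right) i \left(- \frac{1}{4}\right) 6 \sqrt{3}\right) \left(-1\right)\right) 3 - 1 = \left(-4 - 5 \frac{3 i \sqrt{3}}{2} \left(-1\right)\right) 3 - 1 = \left(-4 + \frac{15 i \sqrt{3}}{2}\right) 3 - 1 = \left(-12 + \frac{45 i \sqrt{3}}{2}\right) - 1 = -13 + \frac{45 i \sqrt{3}}{2}$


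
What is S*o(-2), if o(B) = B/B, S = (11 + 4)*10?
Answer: 150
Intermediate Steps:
S = 150 (S = 15*10 = 150)
o(B) = 1
S*o(-2) = 150*1 = 150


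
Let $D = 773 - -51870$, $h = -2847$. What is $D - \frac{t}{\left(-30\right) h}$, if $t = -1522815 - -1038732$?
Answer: $\frac{499635857}{9490} \approx 52649.0$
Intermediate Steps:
$D = 52643$ ($D = 773 + 51870 = 52643$)
$t = -484083$ ($t = -1522815 + 1038732 = -484083$)
$D - \frac{t}{\left(-30\right) h} = 52643 - - \frac{484083}{\left(-30\right) \left(-2847\right)} = 52643 - - \frac{484083}{85410} = 52643 - \left(-484083\right) \frac{1}{85410} = 52643 - - \frac{53787}{9490} = 52643 + \frac{53787}{9490} = \frac{499635857}{9490}$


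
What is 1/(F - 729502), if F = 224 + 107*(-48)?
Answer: -1/734414 ≈ -1.3616e-6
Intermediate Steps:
F = -4912 (F = 224 - 5136 = -4912)
1/(F - 729502) = 1/(-4912 - 729502) = 1/(-734414) = -1/734414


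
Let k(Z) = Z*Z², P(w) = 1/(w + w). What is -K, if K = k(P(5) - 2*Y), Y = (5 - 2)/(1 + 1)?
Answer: 24389/1000 ≈ 24.389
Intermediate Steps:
P(w) = 1/(2*w)
Y = 3/2 ≈ 1.5000
k(Z) = Z³
K = -24389/1000 (K = ((½)/5 - 2*3/2)³ = ((½)*(⅕) - 3)³ = (⅒ - 3)³ = (-29/10)³ = -24389/1000 ≈ -24.389)
-K = -1*(-24389/1000) = 24389/1000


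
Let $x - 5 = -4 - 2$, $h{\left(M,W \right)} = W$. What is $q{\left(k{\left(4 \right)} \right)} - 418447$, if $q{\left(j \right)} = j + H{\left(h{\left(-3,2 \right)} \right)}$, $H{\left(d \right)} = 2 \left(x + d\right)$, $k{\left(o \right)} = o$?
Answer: $-418441$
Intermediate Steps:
$x = -1$ ($x = 5 - 6 = -1$)
$H{\left(d \right)} = -2 + 2 d$ ($H{\left(d \right)} = 2 \left(-1 + d\right) = -2 + 2 d$)
$q{\left(j \right)} = 2 + j$ ($q{\left(j \right)} = j + \left(-2 + 2 \cdot 2\right) = j + \left(-2 + 4\right) = j + 2 = 2 + j$)
$q{\left(k{\left(4 \right)} \right)} - 418447 = \left(2 + 4\right) - 418447 = 6 - 418447 = -418441$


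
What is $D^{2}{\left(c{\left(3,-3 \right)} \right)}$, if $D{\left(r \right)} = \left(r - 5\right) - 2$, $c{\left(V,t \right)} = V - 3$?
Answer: $49$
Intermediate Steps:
$c{\left(V,t \right)} = -3 + V$
$D{\left(r \right)} = -7 + r$ ($D{\left(r \right)} = \left(-5 + r\right) - 2 = -7 + r$)
$D^{2}{\left(c{\left(3,-3 \right)} \right)} = \left(-7 + \left(-3 + 3\right)\right)^{2} = \left(-7 + 0\right)^{2} = \left(-7\right)^{2} = 49$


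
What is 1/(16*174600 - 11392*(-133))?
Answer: 1/4308736 ≈ 2.3209e-7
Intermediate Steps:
1/(16*174600 - 11392*(-133)) = 1/(2793600 + 1515136) = 1/4308736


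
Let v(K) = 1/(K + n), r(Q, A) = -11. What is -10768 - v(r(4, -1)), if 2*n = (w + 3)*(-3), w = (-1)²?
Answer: -183055/17 ≈ -10768.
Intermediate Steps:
w = 1
n = -6 (n = ((1 + 3)*(-3))/2 = (4*(-3))/2 = (½)*(-12) = -6)
v(K) = 1/(-6 + K) (v(K) = 1/(K - 6) = 1/(-6 + K))
-10768 - v(r(4, -1)) = -10768 - 1/(-6 - 11) = -10768 - 1/(-17) = -10768 - 1*(-1/17) = -10768 + 1/17 = -183055/17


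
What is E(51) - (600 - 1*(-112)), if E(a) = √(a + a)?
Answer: -712 + √102 ≈ -701.90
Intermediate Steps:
E(a) = √2*√a (E(a) = √(2*a) = √2*√a)
E(51) - (600 - 1*(-112)) = √2*√51 - (600 - 1*(-112)) = √102 - (600 + 112) = √102 - 1*712 = √102 - 712 = -712 + √102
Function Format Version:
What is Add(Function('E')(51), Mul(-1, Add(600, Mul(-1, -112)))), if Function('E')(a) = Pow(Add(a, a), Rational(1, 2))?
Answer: Add(-712, Pow(102, Rational(1, 2))) ≈ -701.90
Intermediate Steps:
Function('E')(a) = Mul(Pow(2, Rational(1, 2)), Pow(a, Rational(1, 2))) (Function('E')(a) = Pow(Mul(2, a), Rational(1, 2)) = Mul(Pow(2, Rational(1, 2)), Pow(a, Rational(1, 2))))
Add(Function('E')(51), Mul(-1, Add(600, Mul(-1, -112)))) = Add(Mul(Pow(2, Rational(1, 2)), Pow(51, Rational(1, 2))), Mul(-1, Add(600, Mul(-1, -112)))) = Add(Pow(102, Rational(1, 2)), Mul(-1, Add(600, 112))) = Add(Pow(102, Rational(1, 2)), Mul(-1, 712)) = Add(Pow(102, Rational(1, 2)), -712) = Add(-712, Pow(102, Rational(1, 2)))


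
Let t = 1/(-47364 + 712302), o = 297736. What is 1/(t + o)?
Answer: 664938/197975980369 ≈ 3.3587e-6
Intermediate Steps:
t = 1/664938 ≈ 1.5039e-6
1/(t + o) = 1/(1/664938 + 297736) = 1/(197975980369/664938) = 664938/197975980369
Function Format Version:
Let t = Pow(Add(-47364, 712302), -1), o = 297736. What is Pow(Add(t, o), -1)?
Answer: Rational(664938, 197975980369) ≈ 3.3587e-6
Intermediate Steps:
t = Rational(1, 664938) (t = Pow(664938, -1) = Rational(1, 664938) ≈ 1.5039e-6)
Pow(Add(t, o), -1) = Pow(Add(Rational(1, 664938), 297736), -1) = Pow(Rational(197975980369, 664938), -1) = Rational(664938, 197975980369)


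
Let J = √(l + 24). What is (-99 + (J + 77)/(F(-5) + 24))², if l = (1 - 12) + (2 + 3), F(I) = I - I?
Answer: 5285419/576 - 2299*√2/96 ≈ 9142.2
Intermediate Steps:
F(I) = 0
l = -6 (l = -11 + 5 = -6)
J = 3*√2 (J = √(-6 + 24) = √18 = 3*√2 ≈ 4.2426)
(-99 + (J + 77)/(F(-5) + 24))² = (-99 + (3*√2 + 77)/(0 + 24))² = (-99 + (77 + 3*√2)/24)² = (-99 + (77 + 3*√2)*(1/24))² = (-99 + (77/24 + √2/8))² = (-2299/24 + √2/8)²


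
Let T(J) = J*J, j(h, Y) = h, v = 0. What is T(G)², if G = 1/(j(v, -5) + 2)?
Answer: 1/16 ≈ 0.062500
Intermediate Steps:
G = ½ (G = 1/(0 + 2) = 1/2 = ½ ≈ 0.50000)
T(J) = J²
T(G)² = ((½)²)² = (¼)² = 1/16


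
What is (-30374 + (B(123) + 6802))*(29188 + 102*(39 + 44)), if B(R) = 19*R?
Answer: -799582690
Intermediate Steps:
(-30374 + (B(123) + 6802))*(29188 + 102*(39 + 44)) = (-30374 + (19*123 + 6802))*(29188 + 102*(39 + 44)) = (-30374 + (2337 + 6802))*(29188 + 102*83) = (-30374 + 9139)*(29188 + 8466) = -21235*37654 = -799582690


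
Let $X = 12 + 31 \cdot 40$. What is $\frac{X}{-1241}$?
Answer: $- \frac{1252}{1241} \approx -1.0089$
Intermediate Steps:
$X = 1252$ ($X = 12 + 1240 = 1252$)
$\frac{X}{-1241} = \frac{1252}{-1241} = 1252 \left(- \frac{1}{1241}\right) = - \frac{1252}{1241}$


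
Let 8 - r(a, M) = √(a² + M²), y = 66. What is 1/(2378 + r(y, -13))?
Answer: 2386/5688471 + 5*√181/5688471 ≈ 0.00043127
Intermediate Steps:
r(a, M) = 8 - √(M² + a²) (r(a, M) = 8 - √(a² + M²) = 8 - √(M² + a²))
1/(2378 + r(y, -13)) = 1/(2378 + (8 - √((-13)² + 66²))) = 1/(2378 + (8 - √(169 + 4356))) = 1/(2378 + (8 - √4525)) = 1/(2378 + (8 - 5*√181)) = 1/(2386 - 5*√181)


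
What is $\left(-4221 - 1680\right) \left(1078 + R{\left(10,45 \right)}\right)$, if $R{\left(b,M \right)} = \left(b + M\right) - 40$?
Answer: $-6449793$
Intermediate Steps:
$R{\left(b,M \right)} = -40 + M + b$ ($R{\left(b,M \right)} = \left(M + b\right) - 40 = -40 + M + b$)
$\left(-4221 - 1680\right) \left(1078 + R{\left(10,45 \right)}\right) = \left(-4221 - 1680\right) \left(1078 + \left(-40 + 45 + 10\right)\right) = \left(-4221 - 1680\right) \left(1078 + 15\right) = \left(-5901\right) 1093 = -6449793$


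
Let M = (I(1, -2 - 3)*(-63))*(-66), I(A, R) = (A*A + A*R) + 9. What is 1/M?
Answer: 1/20790 ≈ 4.8100e-5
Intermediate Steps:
I(A, R) = 9 + A² + A*R (I(A, R) = (A² + A*R) + 9 = 9 + A² + A*R)
M = 20790 (M = ((9 + 1² + 1*(-2 - 3))*(-63))*(-66) = ((9 + 1 + 1*(-5))*(-63))*(-66) = ((9 + 1 - 5)*(-63))*(-66) = (5*(-63))*(-66) = -315*(-66) = 20790)
1/M = 1/20790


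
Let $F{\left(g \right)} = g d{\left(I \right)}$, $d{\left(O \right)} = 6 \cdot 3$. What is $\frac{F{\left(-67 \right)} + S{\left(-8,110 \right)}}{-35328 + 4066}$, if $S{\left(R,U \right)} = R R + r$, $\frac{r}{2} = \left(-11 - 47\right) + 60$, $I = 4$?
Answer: $\frac{569}{15631} \approx 0.036402$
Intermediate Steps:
$r = 4$ ($r = 2 \left(\left(-11 - 47\right) + 60\right) = 2 \left(-58 + 60\right) = 2 \cdot 2 = 4$)
$d{\left(O \right)} = 18$
$S{\left(R,U \right)} = 4 + R^{2}$ ($S{\left(R,U \right)} = R R + 4 = R^{2} + 4 = 4 + R^{2}$)
$F{\left(g \right)} = 18 g$ ($F{\left(g \right)} = g 18 = 18 g$)
$\frac{F{\left(-67 \right)} + S{\left(-8,110 \right)}}{-35328 + 4066} = \frac{18 \left(-67\right) + \left(4 + \left(-8\right)^{2}\right)}{-35328 + 4066} = \frac{-1206 + \left(4 + 64\right)}{-31262} = \left(-1206 + 68\right) \left(- \frac{1}{31262}\right) = \left(-1138\right) \left(- \frac{1}{31262}\right) = \frac{569}{15631}$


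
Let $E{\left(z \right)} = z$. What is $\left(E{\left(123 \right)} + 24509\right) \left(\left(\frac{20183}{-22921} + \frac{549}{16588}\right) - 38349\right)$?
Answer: $- \frac{89790608172509866}{95053387} \approx -9.4463 \cdot 10^{8}$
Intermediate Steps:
$\left(E{\left(123 \right)} + 24509\right) \left(\left(\frac{20183}{-22921} + \frac{549}{16588}\right) - 38349\right) = \left(123 + 24509\right) \left(\left(\frac{20183}{-22921} + \frac{549}{16588}\right) - 38349\right) = 24632 \left(\left(20183 \left(- \frac{1}{22921}\right) + 549 \cdot \frac{1}{16588}\right) - 38349\right) = 24632 \left(\left(- \frac{20183}{22921} + \frac{549}{16588}\right) - 38349\right) = 24632 \left(- \frac{322211975}{380213548} - 38349\right) = 24632 \left(- \frac{14581131564227}{380213548}\right) = - \frac{89790608172509866}{95053387}$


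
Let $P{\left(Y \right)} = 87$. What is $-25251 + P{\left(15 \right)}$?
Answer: $-25164$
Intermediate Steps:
$-25251 + P{\left(15 \right)} = -25251 + 87 = -25164$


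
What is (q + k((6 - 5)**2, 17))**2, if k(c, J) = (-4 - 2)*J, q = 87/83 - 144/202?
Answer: 726338585025/70274689 ≈ 10336.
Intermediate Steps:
q = 2811/8383 (q = 87*(1/83) - 144*1/202 = 87/83 - 72/101 = 2811/8383 ≈ 0.33532)
k(c, J) = -6*J
(q + k((6 - 5)**2, 17))**2 = (2811/8383 - 6*17)**2 = (2811/8383 - 102)**2 = (-852255/8383)**2 = 726338585025/70274689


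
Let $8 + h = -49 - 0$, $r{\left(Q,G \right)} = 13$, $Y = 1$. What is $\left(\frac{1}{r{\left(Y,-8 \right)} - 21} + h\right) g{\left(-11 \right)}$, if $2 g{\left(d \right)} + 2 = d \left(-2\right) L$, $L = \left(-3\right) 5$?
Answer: $\frac{37931}{4} \approx 9482.8$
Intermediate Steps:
$L = -15$
$h = -57$ ($h = -8 - 49 = -57$)
$g{\left(d \right)} = -1 + 15 d$ ($g{\left(d \right)} = -1 + \frac{d \left(-2\right) \left(-15\right)}{2} = -1 + \frac{- 2 d \left(-15\right)}{2} = -1 + \frac{30 d}{2} = -1 + 15 d$)
$\left(\frac{1}{r{\left(Y,-8 \right)} - 21} + h\right) g{\left(-11 \right)} = \left(\frac{1}{13 - 21} - 57\right) \left(-1 + 15 \left(-11\right)\right) = \left(\frac{1}{-8} - 57\right) \left(-1 - 165\right) = \left(- \frac{1}{8} - 57\right) \left(-166\right) = \left(- \frac{457}{8}\right) \left(-166\right) = \frac{37931}{4}$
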